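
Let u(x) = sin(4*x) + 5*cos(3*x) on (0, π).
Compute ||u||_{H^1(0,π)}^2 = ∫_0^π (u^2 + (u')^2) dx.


||u||_{H^1(0,π)}^2 = 800/7 + 267*π/2

u'(x) = -15*sin(3*x) + 4*cos(4*x).
Expand u² and (u')² and integrate term by term on (0, π), using: for integers n ≥ 1, ∫_0^π sin²(nx) dx = ∫_0^π cos²(nx) dx = π/2; for n ≠ n', ∫_0^π sin(nx)sin(n'x) dx = ∫_0^π cos(nx)cos(n'x) dx = 0; and by product-to-sum, ∫_0^π sin(nx)cos(n'x) dx = ½∫_0^π [sin((n+n')x) + sin((n−n')x)] dx, which is 0 when n+n' is even and 2n/(n²−n'²) when n+n' is odd (it need not vanish on (0, π)).
  u² squared terms: (5)²·∫cos(3x)² dx = 25·π/2 = 25*π/2;  (1)²·∫sin(4x)² dx = 1·π/2 = π/2.
  u² cross terms: 2·(5)·(1)·∫cos(3x)·sin(4x) dx = 10·(8/7) = 80/7.
  So ∫_0^π u² dx = 25*π/2 + π/2 + 80/7 = 80/7 + 13*π.
  (u')² squared terms: (-15)²·∫sin(3x)² dx = 225·π/2 = 225*π/2;  (4)²·∫cos(4x)² dx = 16·π/2 = 8*π.
  (u')² cross terms: 2·(-15)·(4)·∫sin(3x)·cos(4x) dx = -120·(-6/7) = 720/7.
  So ∫_0^π (u')² dx = 225*π/2 + 8*π + 720/7 = 720/7 + 241*π/2.
||u||_{H^1}^2 = (80/7 + 13*π) + (720/7 + 241*π/2) = 800/7 + 267*π/2.


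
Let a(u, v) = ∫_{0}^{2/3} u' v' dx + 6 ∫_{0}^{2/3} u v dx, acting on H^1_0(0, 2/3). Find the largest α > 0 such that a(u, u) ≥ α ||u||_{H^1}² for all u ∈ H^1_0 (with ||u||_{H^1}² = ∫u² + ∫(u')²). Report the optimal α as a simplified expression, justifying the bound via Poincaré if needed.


α = 1

Coercivity of a(·,·) on H^1_0(0, 2/3) means a(u, u) ≥ α ||u||_{H^1}² for every u ∈ H^1_0.
The interval has length L = 2/3, and Poincaré/coercivity depend only on L. Here a(u, u) = ∫(u')² + (6)·∫u².
Here c = 6 ≥ 1, so a(u,u) = ∫(u')² + c∫u² ≥ ∫(u')² + ∫u² = ||u||_{H^1}², i.e. α = 1 works. No larger α is possible: a(u,u) ≥ α||u||_{H^1}² means (1−α)∫(u')² ≥ (α−c)∫u², and for the modes u_n = sin(nπ(x−x₀)/L) (x₀ the left endpoint) one has ∫u_n²/∫(u_n')² = (L/(nπ))² → 0, so a(u_n,u_n)/||u_n||_{H^1}² → 1. Hence the optimal constant is α = 1.
Therefore α = 1.


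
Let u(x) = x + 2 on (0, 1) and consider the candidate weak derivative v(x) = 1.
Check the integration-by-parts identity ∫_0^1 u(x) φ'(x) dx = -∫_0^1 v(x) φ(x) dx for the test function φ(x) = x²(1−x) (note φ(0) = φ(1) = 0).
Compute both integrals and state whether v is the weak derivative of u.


LHS = -1/12, RHS = -1/12. Yes, v = u' weakly.

u(x) = x + 2, classical derivative u'(x) = 1.
φ(x) = x²(1−x), so φ'(x) = x*(2 - 3*x).
Note φ(0) = φ(1) = 0, so the boundary term u·φ vanishes.
LHS = ∫_0^1 u(x) φ'(x) dx = ∫_0^1 (-3*x^3 - 4*x^2 + 4*x) dx. Term by term:
  ∫_0^1 -3*x^3 dx = -3/4;  ∫_0^1 -4*x^2 dx = -4/3;  ∫_0^1 4*x dx = 2.
Sum: -3/4 − 4/3 + 2 = -1/12.
So LHS = -1/12.
∫_0^1 v(x) φ(x) dx = ∫_0^1 (-x^3 + x^2) dx. Term by term:
  ∫_0^1 -x^3 dx = -1/4;  ∫_0^1 x^2 dx = 1/3.
Sum: -1/4 + 1/3 = 1/12.
So RHS = -∫_0^1 v(x) φ(x) dx = -1/12.
LHS = RHS, so the identity holds for this test φ.
Moreover u is smooth here and v(x) = u'(x) = 1 pointwise, so the identity holds for every test function. Hence v is the weak derivative of u.


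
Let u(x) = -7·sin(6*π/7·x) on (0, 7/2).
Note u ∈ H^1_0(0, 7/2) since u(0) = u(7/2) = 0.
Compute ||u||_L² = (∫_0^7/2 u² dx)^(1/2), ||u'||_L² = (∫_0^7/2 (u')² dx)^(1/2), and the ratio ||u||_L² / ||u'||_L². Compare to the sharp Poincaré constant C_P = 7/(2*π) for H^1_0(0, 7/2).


||u||_L² / ||u'||_L² = 7/(6*π) < C_P = 7/(2*π).

u(x) = -7·sin(6*π/7·x), so u'(x) = -6*π*cos(6*π*x/7).
Writing u(x) = A·sin(kπx/L) with A = -7 and k = 3, use ∫_0^L sin²(kπx/L) dx = L/2 and ∫_0^L cos²(kπx/L) dx = L/2.
u² = 49·sin²(6*π/7·x) and (u')² = 36*π^2·cos²(6*π/7·x), and each of sin², cos² integrates to L/2 = 7/4 over (0, 7/2).
∫_0^7/2 u² dx = 343/4, so ||u||_L² = 7*sqrt(7)/2.
∫_0^7/2 (u')² dx = 63*π^2, so ||u'||_L² = 3*sqrt(7)*π.
Ratio ||u||_L² / ||u'||_L² = 7/(6*π).
Sharp Poincaré constant on H^1_0(0, 7/2) is C_P = L/π = 7/(2*π), achieved by sin(2*π/7·x).
This is the k = 3 harmonic; the ratio L/(kπ) is strictly less than C_P = L/π, consistent with the sharp inequality ||u||_L² ≤ C_P ||u'||_L².


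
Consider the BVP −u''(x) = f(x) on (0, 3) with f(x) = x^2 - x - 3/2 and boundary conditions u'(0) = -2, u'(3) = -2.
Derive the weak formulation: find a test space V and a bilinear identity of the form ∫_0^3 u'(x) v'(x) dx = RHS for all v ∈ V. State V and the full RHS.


V = H^1(0, 3) (v unrestricted at boundary; u is determined up to an additive constant); weak form: ∫_0^3 u'v' dx = ∫_0^3 (x^2 - x - 3/2) v dx − 2·v(3) + 2·v(0) for all v ∈ V.

Multiply both sides by a test function v and integrate from 0 to 3:
  ∫_0^3 −u''(x) v(x) dx = ∫_0^3 f(x) v(x) dx.
Integrate the LHS by parts once:
  ∫_0^3 −u'' v dx = −[u'(x) v(x)]_0^3 + ∫_0^3 u'(x) v'(x) dx.
Thus ∫_0^3 u'(x) v'(x) dx = ∫_0^3 f(x) v(x) dx + [u'(x) v(x)]_0^3.
Choose V so that boundary terms are either known or forced to vanish.
u has inhomogeneous Neumann u'(0) = -2, u'(3) = -2. [u' v]_0^3 = (-2)·v(3) − (-2)·v(0) = − 2·v(3) + 2·v(0). Take V = H^1(0, 3); boundary term becomes part of RHS.
Weak formulation: find u (satisfying any essential BC) such that ∫_0^3 u'(x) v'(x) dx = ∫_0^3 f v dx − 2·v(3) + 2·v(0) for all v ∈ V (Neumann data are natural BCs: they enter the RHS as boundary terms).
Substituting f(x) = x^2 - x - 3/2, the right-hand side is ∫_0^3 (x^2 - x - 3/2) v dx − 2·v(3) + 2·v(0).
Compatibility check (pure Neumann): taking v ≡ 1 ∈ V gives 0 = ∫_0^3 f dx + (-2) − (-2), i.e. ∫_0^3 f dx must equal u'(0) − u'(3) = 0. Indeed ∫_0^3 (x^2 - x - 3/2) dx = 0, so the data are compatible. The solution is then unique only up to an additive constant (fix it e.g. by requiring ∫_0^3 u dx = 0).


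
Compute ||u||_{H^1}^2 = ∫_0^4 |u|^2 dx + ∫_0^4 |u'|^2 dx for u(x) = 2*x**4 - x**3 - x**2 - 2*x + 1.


||u||_{H^1}^2 = 58611452/315

The H^1 norm (squared) on an interval (0, L) is
  ||u||_{H^1}^2 = ∫_0^L u(x)^2 dx + ∫_0^L u'(x)^2 dx.
Compute u'(x) = 8*x**3 - 3*x**2 - 2*x - 2.
Then u(x)^2 = 4*x**8 - 4*x**7 - 3*x**6 - 6*x**5 + 9*x**4 + 2*x**3 + 2*x**2 - 4*x + 1 and u'(x)^2 = 64*x**6 - 48*x**5 - 23*x**4 - 20*x**3 + 16*x**2 + 8*x + 4.
Integrate each monomial from 0 to 4 using ∫_0^4 c·x^n dx = c·4^(n+1)/(n+1):
  ∫_0^4 u(x)^2 dx = ∫_0^4 (4*x^8 - 4*x^7 - 3*x^6 - 6*x^5 + 9*x^4 + 2*x^3 + 2*x^2 - 4*x + 1) dx. Term by term:
    ∫_0^4 4*x^8 dx = 1048576/9;  ∫_0^4 -4*x^7 dx = -32768;  ∫_0^4 -3*x^6 dx = -49152/7;
    ∫_0^4 -6*x^5 dx = -4096;  ∫_0^4 9*x^4 dx = 9216/5;  ∫_0^4 2*x^3 dx = 128;
    ∫_0^4 2*x^2 dx = 128/3;  ∫_0^4 -4*x dx = -32;  ∫_0^4 1 dx = 4.
  Sum: 1048576/9 − 32768 − 49152/7 − 4096 + 9216/5 + 128 + 128/3 − 32 + 4 = 23501708/315.
  ∫_0^4 u'(x)^2 dx = ∫_0^4 (64*x^6 - 48*x^5 - 23*x^4 - 20*x^3 + 16*x^2 + 8*x + 4) dx. Term by term:
    ∫_0^4 64*x^6 dx = 1048576/7;  ∫_0^4 -48*x^5 dx = -32768;  ∫_0^4 -23*x^4 dx = -23552/5;
    ∫_0^4 -20*x^3 dx = -1280;  ∫_0^4 16*x^2 dx = 1024/3;  ∫_0^4 8*x dx = 64;
    ∫_0^4 4 dx = 16.
  Sum: 1048576/7 − 32768 − 23552/5 − 1280 + 1024/3 + 64 + 16 = 11703248/105.
Adding: ||u||_{H^1}^2 = 23501708/315 + 11703248/105 = 58611452/315.


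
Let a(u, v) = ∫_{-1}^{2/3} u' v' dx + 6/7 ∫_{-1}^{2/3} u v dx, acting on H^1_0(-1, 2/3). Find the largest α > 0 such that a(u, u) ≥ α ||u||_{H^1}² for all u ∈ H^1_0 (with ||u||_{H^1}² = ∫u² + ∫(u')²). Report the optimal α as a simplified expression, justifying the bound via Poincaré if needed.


α = 3*(50 + 21*π^2)/(7*(25 + 9*π^2))

Coercivity of a(·,·) on H^1_0(-1, 2/3) means a(u, u) ≥ α ||u||_{H^1}² for every u ∈ H^1_0.
The interval has length L = 5/3, and Poincaré/coercivity depend only on L. Here a(u, u) = ∫(u')² + (6/7)·∫u².
Here 0 < c = 6/7 < 1. The condition a(u,u) ≥ α||u||_{H^1}² reads (1−α)∫(u')² ≥ (α−c)∫u². Any admissible α is ≤ 1 (rapidly oscillating u have ∫u²/∫(u')² → 0), and α = 1 would force 0 ≥ (1−c)∫u², impossible since c < 1; so 1−α > 0. By the sharp Poincaré inequality on H^1_0 of an interval of length L, ∫(u')² ≥ (π/L)²∫u² with equality for the first sine mode sin(π(x−x₀)/L) (x₀ the left endpoint), so the inequality holds for all u iff (1−α)(π/L)² ≥ α − c, i.e. α ≤ ((π/L)² + c)/((π/L)² + 1) = (1 + c(L/π)²)/(1 + (L/π)²). With (π/L)² = 9*π^2/25 and c = 6/7, the largest admissible constant is α = ((π/L)² + c)/((π/L)² + 1).
Simplifying, α = 3*(50 + 21*π^2)/(7*(25 + 9*π^2)).


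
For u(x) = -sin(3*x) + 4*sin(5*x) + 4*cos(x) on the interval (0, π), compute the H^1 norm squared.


||u||_{H^1(0,π)}^2 = 229*π

u'(x) = -4*sin(x) - 3*cos(3*x) + 20*cos(5*x).
Expand u² and (u')² and integrate term by term on (0, π), using: for integers n ≥ 1, ∫_0^π sin²(nx) dx = ∫_0^π cos²(nx) dx = π/2; for n ≠ n', ∫_0^π sin(nx)sin(n'x) dx = ∫_0^π cos(nx)cos(n'x) dx = 0; and by product-to-sum, ∫_0^π sin(nx)cos(n'x) dx = ½∫_0^π [sin((n+n')x) + sin((n−n')x)] dx, which is 0 when n+n' is even and 2n/(n²−n'²) when n+n' is odd (it need not vanish on (0, π)).
  u² squared terms: (-1)²·∫sin(3x)² dx = 1·π/2 = π/2;  (4)²·∫cos(x)² dx = 16·π/2 = 8*π;  (4)²·∫sin(5x)² dx = 16·π/2 = 8*π.
  u² cross terms: 2·(-1)·(4)·∫sin(3x)·cos(x) dx = -8·(0) = 0;  2·(-1)·(4)·∫sin(3x)·sin(5x) dx = -8·(0) = 0;  2·(4)·(4)·∫cos(x)·sin(5x) dx = 32·(0) = 0.
  So ∫_0^π u² dx = π/2 + 8*π + 8*π + 0 + 0 + 0 = 33*π/2.
  (u')² squared terms: (-4)²·∫sin(x)² dx = 16·π/2 = 8*π;  (-3)²·∫cos(3x)² dx = 9·π/2 = 9*π/2;  (20)²·∫cos(5x)² dx = 400·π/2 = 200*π.
  (u')² cross terms: 2·(-4)·(-3)·∫sin(x)·cos(3x) dx = 24·(0) = 0;  2·(-4)·(20)·∫sin(x)·cos(5x) dx = -160·(0) = 0;  2·(-3)·(20)·∫cos(3x)·cos(5x) dx = -120·(0) = 0.
  So ∫_0^π (u')² dx = 8*π + 9*π/2 + 200*π + 0 + 0 + 0 = 425*π/2.
||u||_{H^1}^2 = (33*π/2) + (425*π/2) = 229*π.


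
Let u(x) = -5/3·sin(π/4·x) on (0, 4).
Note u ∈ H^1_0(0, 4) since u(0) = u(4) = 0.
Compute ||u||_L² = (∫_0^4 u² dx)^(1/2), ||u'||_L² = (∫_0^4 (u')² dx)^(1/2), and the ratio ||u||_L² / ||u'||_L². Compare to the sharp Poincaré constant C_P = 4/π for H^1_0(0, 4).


||u||_L² / ||u'||_L² = 4/π = C_P.

u(x) = -5/3·sin(π/4·x), so u'(x) = -5*π*cos(π*x/4)/12.
Writing u(x) = A·sin(kπx/L) with A = -5/3 and k = 1, use ∫_0^L sin²(kπx/L) dx = L/2 and ∫_0^L cos²(kπx/L) dx = L/2.
u² = 25/9·sin²(π/4·x) and (u')² = 25*π^2/144·cos²(π/4·x), and each of sin², cos² integrates to L/2 = 2 over (0, 4).
∫_0^4 u² dx = 50/9, so ||u||_L² = 5*sqrt(2)/3.
∫_0^4 (u')² dx = 25*π^2/72, so ||u'||_L² = 5*sqrt(2)*π/12.
Ratio ||u||_L² / ||u'||_L² = 4/π.
Sharp Poincaré constant on H^1_0(0, 4) is C_P = L/π = 4/π, achieved by sin(π/4·x).
This is the k = 1 eigenfunction (up to amplitude), so the ratio equals the sharp Poincaré constant exactly.


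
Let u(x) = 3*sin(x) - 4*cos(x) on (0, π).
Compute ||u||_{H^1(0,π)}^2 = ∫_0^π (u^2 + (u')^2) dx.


||u||_{H^1(0,π)}^2 = 25*π

u'(x) = 4*sin(x) + 3*cos(x).
Expand u² and (u')² and integrate term by term on (0, π), using: for integers n ≥ 1, ∫_0^π sin²(nx) dx = ∫_0^π cos²(nx) dx = π/2; for n ≠ n', ∫_0^π sin(nx)sin(n'x) dx = ∫_0^π cos(nx)cos(n'x) dx = 0; and by product-to-sum, ∫_0^π sin(nx)cos(n'x) dx = ½∫_0^π [sin((n+n')x) + sin((n−n')x)] dx, which is 0 when n+n' is even and 2n/(n²−n'²) when n+n' is odd (it need not vanish on (0, π)).
  u² squared terms: (-4)²·∫cos(x)² dx = 16·π/2 = 8*π;  (3)²·∫sin(x)² dx = 9·π/2 = 9*π/2.
  u² cross terms: 2·(-4)·(3)·∫cos(x)·sin(x) dx = -24·(0) = 0.
  So ∫_0^π u² dx = 8*π + 9*π/2 + 0 = 25*π/2.
  (u')² squared terms: (3)²·∫cos(x)² dx = 9·π/2 = 9*π/2;  (4)²·∫sin(x)² dx = 16·π/2 = 8*π.
  (u')² cross terms: 2·(3)·(4)·∫cos(x)·sin(x) dx = 24·(0) = 0.
  So ∫_0^π (u')² dx = 9*π/2 + 8*π + 0 = 25*π/2.
||u||_{H^1}^2 = (25*π/2) + (25*π/2) = 25*π.


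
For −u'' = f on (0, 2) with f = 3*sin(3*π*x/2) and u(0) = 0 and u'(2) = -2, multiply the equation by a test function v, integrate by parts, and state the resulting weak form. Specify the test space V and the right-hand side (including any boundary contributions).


V = {v ∈ H^1(0, 2) : v(0) = 0} (test functions vanish at x = 0 where u is specified); weak form: ∫_0^2 u'v' dx = ∫_0^2 (3*sin(3*π*x/2)) v dx − 2·v(2) for all v ∈ V.

Multiply both sides by a test function v and integrate from 0 to 2:
  ∫_0^2 −u''(x) v(x) dx = ∫_0^2 f(x) v(x) dx.
Integrate the LHS by parts once:
  ∫_0^2 −u'' v dx = −[u'(x) v(x)]_0^2 + ∫_0^2 u'(x) v'(x) dx.
Thus ∫_0^2 u'(x) v'(x) dx = ∫_0^2 f(x) v(x) dx + [u'(x) v(x)]_0^2.
Choose V so that boundary terms are either known or forced to vanish.
Mixed BC: u(0) = 0 (Dirichlet) and u'(2) = -2 (Neumann). Define V = {v ∈ H^1(0, 2) : v(0) = 0}. Then [u' v]_0^2 = u'(2)·v(2) − u'(0)·0 = − 2·v(2).
Weak formulation: find u (satisfying any essential BC) such that ∫_0^2 u'(x) v'(x) dx = ∫_0^2 f v dx − 2·v(2) for all v ∈ V (Dirichlet at 0 absorbed into V; Neumann datum at x = 2 contributes the boundary term).
Substituting f(x) = 3*sin(3*π*x/2), the right-hand side is ∫_0^2 (3*sin(3*π*x/2)) v dx − 2·v(2).


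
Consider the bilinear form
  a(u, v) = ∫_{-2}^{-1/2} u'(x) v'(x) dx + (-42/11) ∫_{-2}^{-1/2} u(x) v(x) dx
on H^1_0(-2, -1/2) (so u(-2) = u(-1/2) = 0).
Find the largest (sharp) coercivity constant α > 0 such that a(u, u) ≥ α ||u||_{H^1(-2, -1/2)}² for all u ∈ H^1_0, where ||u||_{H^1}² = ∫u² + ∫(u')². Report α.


α = 2*(-189 + 22*π^2)/(11*(9 + 4*π^2))

Coercivity of a(·,·) on H^1_0(-2, -1/2) means a(u, u) ≥ α ||u||_{H^1}² for every u ∈ H^1_0.
The interval has length L = 3/2, and Poincaré/coercivity depend only on L. Here a(u, u) = ∫(u')² + (-42/11)·∫u².
Here c = -42/11 < 0 with |c| < (π/L)² = 4*π^2/9, so coercivity still holds. The condition a(u,u) ≥ α||u||_{H^1}² reads (1−α)∫(u')² ≥ (α−c)∫u². Any admissible α is ≤ 1 (rapidly oscillating u have ∫u²/∫(u')² → 0), and α = 1 would force 0 ≥ (1−c)∫u², impossible since c < 1; so 1−α > 0. By the sharp Poincaré inequality on H^1_0 of an interval of length L, ∫(u')² ≥ (π/L)²∫u² with equality for the first sine mode sin(π(x−x₀)/L) (x₀ the left endpoint), so the inequality holds for all u iff (1−α)(π/L)² ≥ α − c, i.e. α ≤ ((π/L)² + c)/((π/L)² + 1) = (1 + c(L/π)²)/(1 + (L/π)²). (Direct route, valid since c ≤ 0: Poincaré gives c∫u² ≥ c(L/π)²∫(u')², so a(u,u) ≥ (1 + c(L/π)²)∫(u')², while ||u||_{H^1}² ≤ (1 + (L/π)²)∫(u')²; dividing yields the same α.) With (π/L)² = 4*π^2/9 and c = -42/11, the largest admissible constant is α = ((π/L)² + c)/((π/L)² + 1).
Simplifying, α = 2*(-189 + 22*π^2)/(11*(9 + 4*π^2)).


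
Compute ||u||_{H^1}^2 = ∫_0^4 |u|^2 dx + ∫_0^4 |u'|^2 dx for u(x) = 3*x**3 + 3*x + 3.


||u||_{H^1}^2 = 1541832/35

The H^1 norm (squared) on an interval (0, L) is
  ||u||_{H^1}^2 = ∫_0^L u(x)^2 dx + ∫_0^L u'(x)^2 dx.
Compute u'(x) = 9*x**2 + 3.
Then u(x)^2 = 9*x**6 + 18*x**4 + 18*x**3 + 9*x**2 + 18*x + 9 and u'(x)^2 = 81*x**4 + 54*x**2 + 9.
Integrate each monomial from 0 to 4 using ∫_0^4 c·x^n dx = c·4^(n+1)/(n+1):
  ∫_0^4 u(x)^2 dx = ∫_0^4 (9*x^6 + 18*x^4 + 18*x^3 + 9*x^2 + 18*x + 9) dx. Term by term:
    ∫_0^4 9*x^6 dx = 147456/7;  ∫_0^4 18*x^4 dx = 18432/5;  ∫_0^4 18*x^3 dx = 1152;
    ∫_0^4 9*x^2 dx = 192;  ∫_0^4 18*x dx = 144;  ∫_0^4 9 dx = 36.
  Sum: 147456/7 + 18432/5 + 1152 + 192 + 144 + 36 = 919644/35.
  ∫_0^4 u'(x)^2 dx = ∫_0^4 (81*x^4 + 54*x^2 + 9) dx. Term by term:
    ∫_0^4 81*x^4 dx = 82944/5;  ∫_0^4 54*x^2 dx = 1152;  ∫_0^4 9 dx = 36.
  Sum: 82944/5 + 1152 + 36 = 88884/5.
Adding: ||u||_{H^1}^2 = 919644/35 + 88884/5 = 1541832/35.


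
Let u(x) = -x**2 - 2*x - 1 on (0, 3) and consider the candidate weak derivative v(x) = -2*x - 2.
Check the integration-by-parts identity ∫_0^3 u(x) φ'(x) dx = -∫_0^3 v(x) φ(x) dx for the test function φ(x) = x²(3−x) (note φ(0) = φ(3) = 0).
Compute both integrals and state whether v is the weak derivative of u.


LHS = 189/5, RHS = 189/5. Yes, v = u' weakly.

u(x) = -x**2 - 2*x - 1, classical derivative u'(x) = -2*x - 2.
φ(x) = x²(3−x), so φ'(x) = 3*x*(2 - x).
Note φ(0) = φ(3) = 0, so the boundary term u·φ vanishes.
LHS = ∫_0^3 u(x) φ'(x) dx = ∫_0^3 (3*x^4 - 9*x^2 - 6*x) dx. Term by term:
  ∫_0^3 3*x^4 dx = 729/5;  ∫_0^3 -9*x^2 dx = -81;  ∫_0^3 -6*x dx = -27.
Sum: 729/5 − 81 − 27 = 189/5.
So LHS = 189/5.
∫_0^3 v(x) φ(x) dx = ∫_0^3 (2*x^4 - 4*x^3 - 6*x^2) dx. Term by term:
  ∫_0^3 2*x^4 dx = 486/5;  ∫_0^3 -4*x^3 dx = -81;  ∫_0^3 -6*x^2 dx = -54.
Sum: 486/5 − 81 − 54 = -189/5.
So RHS = -∫_0^3 v(x) φ(x) dx = 189/5.
LHS = RHS, so the identity holds for this test φ.
Moreover u is smooth here and v(x) = u'(x) = -2*x - 2 pointwise, so the identity holds for every test function. Hence v is the weak derivative of u.


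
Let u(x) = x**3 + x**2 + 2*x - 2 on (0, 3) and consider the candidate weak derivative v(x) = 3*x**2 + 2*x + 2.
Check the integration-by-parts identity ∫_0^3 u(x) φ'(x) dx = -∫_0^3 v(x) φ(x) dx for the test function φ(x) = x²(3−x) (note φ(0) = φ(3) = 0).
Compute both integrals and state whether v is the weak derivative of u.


LHS = -1107/10, RHS = -1107/10. Yes, v = u' weakly.

u(x) = x**3 + x**2 + 2*x - 2, classical derivative u'(x) = 3*x**2 + 2*x + 2.
φ(x) = x²(3−x), so φ'(x) = 3*x*(2 - x).
Note φ(0) = φ(3) = 0, so the boundary term u·φ vanishes.
LHS = ∫_0^3 u(x) φ'(x) dx = ∫_0^3 (-3*x^5 + 3*x^4 + 18*x^2 - 12*x) dx. Term by term:
  ∫_0^3 -3*x^5 dx = -729/2;  ∫_0^3 3*x^4 dx = 729/5;  ∫_0^3 18*x^2 dx = 162;
  ∫_0^3 -12*x dx = -54.
Sum: -729/2 + 729/5 + 162 − 54 = -1107/10.
So LHS = -1107/10.
∫_0^3 v(x) φ(x) dx = ∫_0^3 (-3*x^5 + 7*x^4 + 4*x^3 + 6*x^2) dx. Term by term:
  ∫_0^3 -3*x^5 dx = -729/2;  ∫_0^3 7*x^4 dx = 1701/5;  ∫_0^3 4*x^3 dx = 81;
  ∫_0^3 6*x^2 dx = 54.
Sum: -729/2 + 1701/5 + 81 + 54 = 1107/10.
So RHS = -∫_0^3 v(x) φ(x) dx = -1107/10.
LHS = RHS, so the identity holds for this test φ.
Moreover u is smooth here and v(x) = u'(x) = 3*x**2 + 2*x + 2 pointwise, so the identity holds for every test function. Hence v is the weak derivative of u.


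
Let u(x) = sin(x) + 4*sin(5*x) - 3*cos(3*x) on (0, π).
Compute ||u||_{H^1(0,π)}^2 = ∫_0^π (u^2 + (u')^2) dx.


||u||_{H^1(0,π)}^2 = 254*π

u'(x) = 9*sin(3*x) + cos(x) + 20*cos(5*x).
Expand u² and (u')² and integrate term by term on (0, π), using: for integers n ≥ 1, ∫_0^π sin²(nx) dx = ∫_0^π cos²(nx) dx = π/2; for n ≠ n', ∫_0^π sin(nx)sin(n'x) dx = ∫_0^π cos(nx)cos(n'x) dx = 0; and by product-to-sum, ∫_0^π sin(nx)cos(n'x) dx = ½∫_0^π [sin((n+n')x) + sin((n−n')x)] dx, which is 0 when n+n' is even and 2n/(n²−n'²) when n+n' is odd (it need not vanish on (0, π)).
  u² squared terms: (-3)²·∫cos(3x)² dx = 9·π/2 = 9*π/2;  (4)²·∫sin(5x)² dx = 16·π/2 = 8*π;  (1)²·∫sin(x)² dx = 1·π/2 = π/2.
  u² cross terms: 2·(-3)·(4)·∫cos(3x)·sin(5x) dx = -24·(0) = 0;  2·(-3)·(1)·∫cos(3x)·sin(x) dx = -6·(0) = 0;  2·(4)·(1)·∫sin(5x)·sin(x) dx = 8·(0) = 0.
  So ∫_0^π u² dx = 9*π/2 + 8*π + π/2 + 0 + 0 + 0 = 13*π.
  (u')² squared terms: (9)²·∫sin(3x)² dx = 81·π/2 = 81*π/2;  (20)²·∫cos(5x)² dx = 400·π/2 = 200*π;  (1)²·∫cos(x)² dx = 1·π/2 = π/2.
  (u')² cross terms: 2·(9)·(20)·∫sin(3x)·cos(5x) dx = 360·(0) = 0;  2·(9)·(1)·∫sin(3x)·cos(x) dx = 18·(0) = 0;  2·(20)·(1)·∫cos(5x)·cos(x) dx = 40·(0) = 0.
  So ∫_0^π (u')² dx = 81*π/2 + 200*π + π/2 + 0 + 0 + 0 = 241*π.
||u||_{H^1}^2 = (13*π) + (241*π) = 254*π.


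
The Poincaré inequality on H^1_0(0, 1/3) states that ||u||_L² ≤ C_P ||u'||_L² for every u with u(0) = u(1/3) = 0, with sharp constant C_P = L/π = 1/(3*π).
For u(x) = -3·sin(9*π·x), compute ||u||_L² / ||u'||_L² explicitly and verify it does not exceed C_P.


||u||_L² / ||u'||_L² = 1/(9*π) < C_P = 1/(3*π).

u(x) = -3·sin(9*π·x), so u'(x) = -27*π*cos(9*π*x).
Writing u(x) = A·sin(kπx/L) with A = -3 and k = 3, use ∫_0^L sin²(kπx/L) dx = L/2 and ∫_0^L cos²(kπx/L) dx = L/2.
u² = 9·sin²(9*π·x) and (u')² = 729*π^2·cos²(9*π·x), and each of sin², cos² integrates to L/2 = 1/6 over (0, 1/3).
∫_0^1/3 u² dx = 3/2, so ||u||_L² = sqrt(6)/2.
∫_0^1/3 (u')² dx = 243*π^2/2, so ||u'||_L² = 9*sqrt(6)*π/2.
Ratio ||u||_L² / ||u'||_L² = 1/(9*π).
Sharp Poincaré constant on H^1_0(0, 1/3) is C_P = L/π = 1/(3*π), achieved by sin(3*π·x).
This is the k = 3 harmonic; the ratio L/(kπ) is strictly less than C_P = L/π, consistent with the sharp inequality ||u||_L² ≤ C_P ||u'||_L².


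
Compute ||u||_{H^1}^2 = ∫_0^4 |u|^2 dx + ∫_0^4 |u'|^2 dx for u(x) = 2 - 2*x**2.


||u||_{H^1}^2 = 15088/15

The H^1 norm (squared) on an interval (0, L) is
  ||u||_{H^1}^2 = ∫_0^L u(x)^2 dx + ∫_0^L u'(x)^2 dx.
Compute u'(x) = -4*x.
Then u(x)^2 = 4*x**4 - 8*x**2 + 4 and u'(x)^2 = 16*x**2.
Integrate each monomial from 0 to 4 using ∫_0^4 c·x^n dx = c·4^(n+1)/(n+1):
  ∫_0^4 u(x)^2 dx = ∫_0^4 (4*x^4 - 8*x^2 + 4) dx. Term by term:
    ∫_0^4 4*x^4 dx = 4096/5;  ∫_0^4 -8*x^2 dx = -512/3;  ∫_0^4 4 dx = 16.
  Sum: 4096/5 − 512/3 + 16 = 9968/15.
  ∫_0^4 u'(x)^2 dx = ∫_0^4 (16*x^2) dx. Term by term:
    ∫_0^4 16*x^2 dx = 1024/3.
Adding: ||u||_{H^1}^2 = 9968/15 + 1024/3 = 15088/15.


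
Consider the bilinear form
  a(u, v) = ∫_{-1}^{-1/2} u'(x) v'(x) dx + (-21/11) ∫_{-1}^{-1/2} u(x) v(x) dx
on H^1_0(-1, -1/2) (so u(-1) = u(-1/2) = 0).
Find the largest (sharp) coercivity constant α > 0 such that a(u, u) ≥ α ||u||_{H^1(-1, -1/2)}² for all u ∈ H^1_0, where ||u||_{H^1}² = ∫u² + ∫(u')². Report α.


α = (-21 + 44*π^2)/(11*(1 + 4*π^2))

Coercivity of a(·,·) on H^1_0(-1, -1/2) means a(u, u) ≥ α ||u||_{H^1}² for every u ∈ H^1_0.
The interval has length L = 1/2, and Poincaré/coercivity depend only on L. Here a(u, u) = ∫(u')² + (-21/11)·∫u².
Here c = -21/11 < 0 with |c| < (π/L)² = 4*π^2, so coercivity still holds. The condition a(u,u) ≥ α||u||_{H^1}² reads (1−α)∫(u')² ≥ (α−c)∫u². Any admissible α is ≤ 1 (rapidly oscillating u have ∫u²/∫(u')² → 0), and α = 1 would force 0 ≥ (1−c)∫u², impossible since c < 1; so 1−α > 0. By the sharp Poincaré inequality on H^1_0 of an interval of length L, ∫(u')² ≥ (π/L)²∫u² with equality for the first sine mode sin(π(x−x₀)/L) (x₀ the left endpoint), so the inequality holds for all u iff (1−α)(π/L)² ≥ α − c, i.e. α ≤ ((π/L)² + c)/((π/L)² + 1) = (1 + c(L/π)²)/(1 + (L/π)²). (Direct route, valid since c ≤ 0: Poincaré gives c∫u² ≥ c(L/π)²∫(u')², so a(u,u) ≥ (1 + c(L/π)²)∫(u')², while ||u||_{H^1}² ≤ (1 + (L/π)²)∫(u')²; dividing yields the same α.) With (π/L)² = 4*π^2 and c = -21/11, the largest admissible constant is α = ((π/L)² + c)/((π/L)² + 1).
Simplifying, α = (-21 + 44*π^2)/(11*(1 + 4*π^2)).


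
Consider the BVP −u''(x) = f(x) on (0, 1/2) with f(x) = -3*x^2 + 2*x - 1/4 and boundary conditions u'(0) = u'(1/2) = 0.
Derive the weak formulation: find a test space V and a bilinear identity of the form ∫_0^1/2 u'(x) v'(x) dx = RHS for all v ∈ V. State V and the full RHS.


V = H^1(0, 1/2) (no boundary constraint on v; u is determined up to an additive constant); weak form: ∫_0^1/2 u'v' dx = ∫_0^1/2 (-3*x^2 + 2*x - 1/4) v dx for all v ∈ V.

Multiply both sides by a test function v and integrate from 0 to 1/2:
  ∫_0^1/2 −u''(x) v(x) dx = ∫_0^1/2 f(x) v(x) dx.
Integrate the LHS by parts once:
  ∫_0^1/2 −u'' v dx = −[u'(x) v(x)]_0^1/2 + ∫_0^1/2 u'(x) v'(x) dx.
Thus ∫_0^1/2 u'(x) v'(x) dx = ∫_0^1/2 f(x) v(x) dx + [u'(x) v(x)]_0^1/2.
Choose V so that boundary terms are either known or forced to vanish.
u has homogeneous Neumann: u'(0) = u'(1/2) = 0. So [u' v]_0^1/2 = 0·v(1/2) − 0·v(0) = 0 for any v; take V = H^1(0, 1/2).
Weak formulation: find u (satisfying any essential BC) such that ∫_0^1/2 u'(x) v'(x) dx = ∫_0^1/2 f v dx for all v ∈ V (homogeneous Neumann, so boundary terms vanish).
Substituting f(x) = -3*x^2 + 2*x - 1/4, the right-hand side is ∫_0^1/2 (-3*x^2 + 2*x - 1/4) v dx.
Compatibility check (pure Neumann): taking v ≡ 1 ∈ V gives 0 = ∫_0^1/2 f dx + (0) − (0), i.e. ∫_0^1/2 f dx must equal u'(0) − u'(1/2) = 0. Indeed ∫_0^1/2 (-3*x^2 + 2*x - 1/4) dx = 0, so the data are compatible. The solution is then unique only up to an additive constant (fix it e.g. by requiring ∫_0^1/2 u dx = 0).


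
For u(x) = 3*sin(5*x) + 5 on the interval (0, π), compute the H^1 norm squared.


||u||_{H^1(0,π)}^2 = 12 + 142*π

u'(x) = 15*cos(5*x).
Expand u² and (u')² and integrate term by term on (0, π), using: for integers n ≥ 1, ∫_0^π sin²(nx) dx = ∫_0^π cos²(nx) dx = π/2; for n ≠ n', ∫_0^π sin(nx)sin(n'x) dx = ∫_0^π cos(nx)cos(n'x) dx = 0; and by product-to-sum, ∫_0^π sin(nx)cos(n'x) dx = ½∫_0^π [sin((n+n')x) + sin((n−n')x)] dx, which is 0 when n+n' is even and 2n/(n²−n'²) when n+n' is odd (it need not vanish on (0, π)). For the constant mode: ∫_0^π 1 dx = π, ∫_0^π cos(nx) dx = 0, ∫_0^π sin(nx) dx = (1−(−1)^n)/n.
  u² squared terms: (5)²·∫1 dx = 25·π = 25*π;  (3)²·∫sin(5x)² dx = 9·π/2 = 9*π/2.
  u² cross terms: 2·(5)·(3)·∫1·sin(5x) dx = 30·(2/5) = 12.
  So ∫_0^π u² dx = 25*π + 9*π/2 + 12 = 12 + 59*π/2.
  (u')² squared terms: (15)²·∫cos(5x)² dx = 225·π/2 = 225*π/2.
  So ∫_0^π (u')² dx = 225*π/2.
||u||_{H^1}^2 = (12 + 59*π/2) + (225*π/2) = 12 + 142*π.


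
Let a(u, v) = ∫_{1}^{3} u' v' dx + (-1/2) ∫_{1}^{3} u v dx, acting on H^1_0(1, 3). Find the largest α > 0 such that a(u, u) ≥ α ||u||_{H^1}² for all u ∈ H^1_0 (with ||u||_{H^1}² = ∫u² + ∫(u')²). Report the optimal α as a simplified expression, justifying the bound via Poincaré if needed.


α = (-2 + π^2)/(4 + π^2)

Coercivity of a(·,·) on H^1_0(1, 3) means a(u, u) ≥ α ||u||_{H^1}² for every u ∈ H^1_0.
The interval has length L = 2, and Poincaré/coercivity depend only on L. Here a(u, u) = ∫(u')² + (-1/2)·∫u².
Here c = -1/2 < 0 with |c| < (π/L)² = π^2/4, so coercivity still holds. The condition a(u,u) ≥ α||u||_{H^1}² reads (1−α)∫(u')² ≥ (α−c)∫u². Any admissible α is ≤ 1 (rapidly oscillating u have ∫u²/∫(u')² → 0), and α = 1 would force 0 ≥ (1−c)∫u², impossible since c < 1; so 1−α > 0. By the sharp Poincaré inequality on H^1_0 of an interval of length L, ∫(u')² ≥ (π/L)²∫u² with equality for the first sine mode sin(π(x−x₀)/L) (x₀ the left endpoint), so the inequality holds for all u iff (1−α)(π/L)² ≥ α − c, i.e. α ≤ ((π/L)² + c)/((π/L)² + 1) = (1 + c(L/π)²)/(1 + (L/π)²). (Direct route, valid since c ≤ 0: Poincaré gives c∫u² ≥ c(L/π)²∫(u')², so a(u,u) ≥ (1 + c(L/π)²)∫(u')², while ||u||_{H^1}² ≤ (1 + (L/π)²)∫(u')²; dividing yields the same α.) With (π/L)² = π^2/4 and c = -1/2, the largest admissible constant is α = ((π/L)² + c)/((π/L)² + 1).
Simplifying, α = (-2 + π^2)/(4 + π^2).


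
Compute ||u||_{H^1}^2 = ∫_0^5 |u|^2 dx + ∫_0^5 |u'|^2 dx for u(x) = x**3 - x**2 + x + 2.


||u||_{H^1}^2 = 512675/42

The H^1 norm (squared) on an interval (0, L) is
  ||u||_{H^1}^2 = ∫_0^L u(x)^2 dx + ∫_0^L u'(x)^2 dx.
Compute u'(x) = 3*x**2 - 2*x + 1.
Then u(x)^2 = x**6 - 2*x**5 + 3*x**4 + 2*x**3 - 3*x**2 + 4*x + 4 and u'(x)^2 = 9*x**4 - 12*x**3 + 10*x**2 - 4*x + 1.
Integrate each monomial from 0 to 5 using ∫_0^5 c·x^n dx = c·5^(n+1)/(n+1):
  ∫_0^5 u(x)^2 dx = ∫_0^5 (x^6 - 2*x^5 + 3*x^4 + 2*x^3 - 3*x^2 + 4*x + 4) dx. Term by term:
    ∫_0^5 x^6 dx = 78125/7;  ∫_0^5 -2*x^5 dx = -15625/3;  ∫_0^5 3*x^4 dx = 1875;
    ∫_0^5 2*x^3 dx = 625/2;  ∫_0^5 -3*x^2 dx = -125;  ∫_0^5 4*x dx = 50;
    ∫_0^5 4 dx = 20.
  Sum: 78125/7 − 15625/3 + 1875 + 625/2 − 125 + 50 + 20 = 339565/42.
  ∫_0^5 u'(x)^2 dx = ∫_0^5 (9*x^4 - 12*x^3 + 10*x^2 - 4*x + 1) dx. Term by term:
    ∫_0^5 9*x^4 dx = 5625;  ∫_0^5 -12*x^3 dx = -1875;  ∫_0^5 10*x^2 dx = 1250/3;
    ∫_0^5 -4*x dx = -50;  ∫_0^5 1 dx = 5.
  Sum: 5625 − 1875 + 1250/3 − 50 + 5 = 12365/3.
Adding: ||u||_{H^1}^2 = 339565/42 + 12365/3 = 512675/42.


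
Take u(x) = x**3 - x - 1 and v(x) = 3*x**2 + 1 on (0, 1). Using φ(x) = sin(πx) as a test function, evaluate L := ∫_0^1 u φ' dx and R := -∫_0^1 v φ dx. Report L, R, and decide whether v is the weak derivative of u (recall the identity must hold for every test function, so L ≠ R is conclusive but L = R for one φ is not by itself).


LHS = (12 - π^2)/π^3, RHS = -5/π + 12/π^3. No, v is not the weak derivative of u.

u(x) = x**3 - x - 1, classical derivative u'(x) = 3*x**2 - 1.
φ(x) = sin(πx), so φ'(x) = π*cos(π*x).
Note φ(0) = φ(1) = 0, so the boundary term u·φ vanishes.
LHS = ∫_0^1 u(x) φ'(x) dx = ∫_0^1 (π*x^3*cos(π*x) - π*x*cos(π*x) - π*cos(π*x)) dx. Term by term:
  ∫_0^1 -π*cos(π*x) dx = 0;  ∫_0^1 π*x^3*cos(π*x) dx = -3/π + 12/π^3;  ∫_0^1 -π*x*cos(π*x) dx = 2/π.
Sum: 0 + -3/π + 12/π^3 + 2/π = (12 - π^2)/π^3.
So LHS = (12 - π^2)/π^3.
∫_0^1 v(x) φ(x) dx = ∫_0^1 (3*x^2*sin(π*x) + sin(π*x)) dx. Term by term:
  ∫_0^1 3*x^2*sin(π*x) dx = -12/π^3 + 3/π;  ∫_0^1 sin(π*x) dx = 2/π.
Sum: -12/π^3 + 3/π + 2/π = -12/π^3 + 5/π.
So RHS = -∫_0^1 v(x) φ(x) dx = -5/π + 12/π^3.
LHS − RHS = 4/π ≠ 0, so the identity fails.
(For a valid weak derivative the identity must hold for EVERY test function, in particular this one. The failure shows v is NOT the weak derivative of u.)
Correct weak derivative would be u'(x) = 3*x**2 - 1.


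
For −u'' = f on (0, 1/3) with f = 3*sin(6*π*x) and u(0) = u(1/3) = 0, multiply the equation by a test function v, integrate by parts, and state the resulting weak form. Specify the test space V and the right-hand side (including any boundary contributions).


V = H^1_0(0, 1/3) (so v(0) = v(1/3) = 0); weak form: ∫_0^1/3 u'v' dx = ∫_0^1/3 (3*sin(6*π*x)) v dx for all v ∈ V.

Multiply both sides by a test function v and integrate from 0 to 1/3:
  ∫_0^1/3 −u''(x) v(x) dx = ∫_0^1/3 f(x) v(x) dx.
Integrate the LHS by parts once:
  ∫_0^1/3 −u'' v dx = −[u'(x) v(x)]_0^1/3 + ∫_0^1/3 u'(x) v'(x) dx.
Thus ∫_0^1/3 u'(x) v'(x) dx = ∫_0^1/3 f(x) v(x) dx + [u'(x) v(x)]_0^1/3.
Choose V so that boundary terms are either known or forced to vanish.
u is Dirichlet: u(0) = u(1/3) = 0. Let V = H^1_0(0, 1/3); then v(0) = v(1/3) = 0, and [u' v]_0^1/3 = 0.
Weak formulation: find u (satisfying any essential BC) such that ∫_0^1/3 u'(x) v'(x) dx = ∫_0^1/3 f v dx for all v ∈ V.
Substituting f(x) = 3*sin(6*π*x), the right-hand side is ∫_0^1/3 (3*sin(6*π*x)) v dx.


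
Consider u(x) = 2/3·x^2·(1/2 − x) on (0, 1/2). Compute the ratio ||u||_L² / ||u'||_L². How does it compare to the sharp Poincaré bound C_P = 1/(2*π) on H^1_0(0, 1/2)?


||u||_L² / ||u'||_L² = sqrt(14)/28 < C_P = 1/(2*π).

u(x) = 2/3·x^2·(1/2 − x), so u'(x) = 2*x*(1 - 3*x)/3.
u(x) = 2/3·x^2·(1/2 − x) vanishes at x = 0 and x = 1/2, so u ∈ H^1_0(0, 1/2). Differentiate via the product rule and integrate the resulting polynomials term by term.
  ∫_0^1/2 u² dx = ∫_0^1/2 (4*x^6/9 - 4*x^5/9 + x^4/9) dx. Term by term:
    ∫_0^1/2 4*x^6/9 dx = 1/2016;  ∫_0^1/2 -4*x^5/9 dx = -1/864;  ∫_0^1/2 x^4/9 dx = 1/1440.
  Sum: 1/2016 − 1/864 + 1/1440 = 1/30240.
  ∫_0^1/2 (u')² dx = ∫_0^1/2 (4*x^4 - 8*x^3/3 + 4*x^2/9) dx. Term by term:
    ∫_0^1/2 4*x^4 dx = 1/40;  ∫_0^1/2 -8*x^3/3 dx = -1/24;  ∫_0^1/2 4*x^2/9 dx = 1/54.
  Sum: 1/40 − 1/24 + 1/54 = 1/540.
∫_0^1/2 u² dx = 1/30240, so ||u||_L² = sqrt(210)/2520.
∫_0^1/2 (u')² dx = 1/540, so ||u'||_L² = sqrt(15)/90.
Ratio ||u||_L² / ||u'||_L² = sqrt(14)/28.
Sharp Poincaré constant on H^1_0(0, 1/2) is C_P = L/π = 1/(2*π), achieved by sin(2*π·x).
A polynomial bump cannot attain the sharp Poincaré constant (only the first sine eigenfunction does), so the ratio is strictly less than C_P, consistent with ||u||_L² ≤ C_P ||u'||_L².


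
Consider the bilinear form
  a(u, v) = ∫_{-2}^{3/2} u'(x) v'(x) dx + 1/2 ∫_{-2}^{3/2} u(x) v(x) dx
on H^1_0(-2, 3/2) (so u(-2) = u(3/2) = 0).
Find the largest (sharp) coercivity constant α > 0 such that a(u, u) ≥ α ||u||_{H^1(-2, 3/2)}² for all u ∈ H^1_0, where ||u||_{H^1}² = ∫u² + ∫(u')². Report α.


α = (49 + 8*π^2)/(2*(4*π^2 + 49))

Coercivity of a(·,·) on H^1_0(-2, 3/2) means a(u, u) ≥ α ||u||_{H^1}² for every u ∈ H^1_0.
The interval has length L = 7/2, and Poincaré/coercivity depend only on L. Here a(u, u) = ∫(u')² + (1/2)·∫u².
Here 0 < c = 1/2 < 1. The condition a(u,u) ≥ α||u||_{H^1}² reads (1−α)∫(u')² ≥ (α−c)∫u². Any admissible α is ≤ 1 (rapidly oscillating u have ∫u²/∫(u')² → 0), and α = 1 would force 0 ≥ (1−c)∫u², impossible since c < 1; so 1−α > 0. By the sharp Poincaré inequality on H^1_0 of an interval of length L, ∫(u')² ≥ (π/L)²∫u² with equality for the first sine mode sin(π(x−x₀)/L) (x₀ the left endpoint), so the inequality holds for all u iff (1−α)(π/L)² ≥ α − c, i.e. α ≤ ((π/L)² + c)/((π/L)² + 1) = (1 + c(L/π)²)/(1 + (L/π)²). With (π/L)² = 4*π^2/49 and c = 1/2, the largest admissible constant is α = ((π/L)² + c)/((π/L)² + 1).
Simplifying, α = (49 + 8*π^2)/(2*(4*π^2 + 49)).


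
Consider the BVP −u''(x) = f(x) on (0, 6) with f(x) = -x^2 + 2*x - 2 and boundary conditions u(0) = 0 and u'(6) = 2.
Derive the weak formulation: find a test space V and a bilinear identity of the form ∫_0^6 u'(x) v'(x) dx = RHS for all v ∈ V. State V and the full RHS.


V = {v ∈ H^1(0, 6) : v(0) = 0} (test functions vanish at x = 0 where u is specified); weak form: ∫_0^6 u'v' dx = ∫_0^6 (-x^2 + 2*x - 2) v dx + 2·v(6) for all v ∈ V.

Multiply both sides by a test function v and integrate from 0 to 6:
  ∫_0^6 −u''(x) v(x) dx = ∫_0^6 f(x) v(x) dx.
Integrate the LHS by parts once:
  ∫_0^6 −u'' v dx = −[u'(x) v(x)]_0^6 + ∫_0^6 u'(x) v'(x) dx.
Thus ∫_0^6 u'(x) v'(x) dx = ∫_0^6 f(x) v(x) dx + [u'(x) v(x)]_0^6.
Choose V so that boundary terms are either known or forced to vanish.
Mixed BC: u(0) = 0 (Dirichlet) and u'(6) = 2 (Neumann). Define V = {v ∈ H^1(0, 6) : v(0) = 0}. Then [u' v]_0^6 = u'(6)·v(6) − u'(0)·0 = 2·v(6).
Weak formulation: find u (satisfying any essential BC) such that ∫_0^6 u'(x) v'(x) dx = ∫_0^6 f v dx + 2·v(6) for all v ∈ V (Dirichlet at 0 absorbed into V; Neumann datum at x = 6 contributes the boundary term).
Substituting f(x) = -x^2 + 2*x - 2, the right-hand side is ∫_0^6 (-x^2 + 2*x - 2) v dx + 2·v(6).


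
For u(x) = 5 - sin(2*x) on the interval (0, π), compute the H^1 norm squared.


||u||_{H^1(0,π)}^2 = 55*π/2

u'(x) = -2*cos(2*x).
Expand u² and (u')² and integrate term by term on (0, π), using: for integers n ≥ 1, ∫_0^π sin²(nx) dx = ∫_0^π cos²(nx) dx = π/2; for n ≠ n', ∫_0^π sin(nx)sin(n'x) dx = ∫_0^π cos(nx)cos(n'x) dx = 0; and by product-to-sum, ∫_0^π sin(nx)cos(n'x) dx = ½∫_0^π [sin((n+n')x) + sin((n−n')x)] dx, which is 0 when n+n' is even and 2n/(n²−n'²) when n+n' is odd (it need not vanish on (0, π)). For the constant mode: ∫_0^π 1 dx = π, ∫_0^π cos(nx) dx = 0, ∫_0^π sin(nx) dx = (1−(−1)^n)/n.
  u² squared terms: (5)²·∫1 dx = 25·π = 25*π;  (-1)²·∫sin(2x)² dx = 1·π/2 = π/2.
  u² cross terms: 2·(5)·(-1)·∫1·sin(2x) dx = -10·(0) = 0.
  So ∫_0^π u² dx = 25*π + π/2 + 0 = 51*π/2.
  (u')² squared terms: (-2)²·∫cos(2x)² dx = 4·π/2 = 2*π.
  So ∫_0^π (u')² dx = 2*π.
||u||_{H^1}^2 = (51*π/2) + (2*π) = 55*π/2.


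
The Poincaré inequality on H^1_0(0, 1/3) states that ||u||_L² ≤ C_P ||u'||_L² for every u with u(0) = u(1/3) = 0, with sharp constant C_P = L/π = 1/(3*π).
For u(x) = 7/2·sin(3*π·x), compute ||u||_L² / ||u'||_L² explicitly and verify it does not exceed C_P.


||u||_L² / ||u'||_L² = 1/(3*π) = C_P.

u(x) = 7/2·sin(3*π·x), so u'(x) = 21*π*cos(3*π*x)/2.
Writing u(x) = A·sin(kπx/L) with A = 7/2 and k = 1, use ∫_0^L sin²(kπx/L) dx = L/2 and ∫_0^L cos²(kπx/L) dx = L/2.
u² = 49/4·sin²(3*π·x) and (u')² = 441*π^2/4·cos²(3*π·x), and each of sin², cos² integrates to L/2 = 1/6 over (0, 1/3).
∫_0^1/3 u² dx = 49/24, so ||u||_L² = 7*sqrt(6)/12.
∫_0^1/3 (u')² dx = 147*π^2/8, so ||u'||_L² = 7*sqrt(6)*π/4.
Ratio ||u||_L² / ||u'||_L² = 1/(3*π).
Sharp Poincaré constant on H^1_0(0, 1/3) is C_P = L/π = 1/(3*π), achieved by sin(3*π·x).
This is the k = 1 eigenfunction (up to amplitude), so the ratio equals the sharp Poincaré constant exactly.


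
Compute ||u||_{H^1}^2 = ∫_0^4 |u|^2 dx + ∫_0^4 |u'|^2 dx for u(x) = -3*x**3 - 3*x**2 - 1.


||u||_{H^1}^2 = 419868/7

The H^1 norm (squared) on an interval (0, L) is
  ||u||_{H^1}^2 = ∫_0^L u(x)^2 dx + ∫_0^L u'(x)^2 dx.
Compute u'(x) = -9*x**2 - 6*x.
Then u(x)^2 = 9*x**6 + 18*x**5 + 9*x**4 + 6*x**3 + 6*x**2 + 1 and u'(x)^2 = 81*x**4 + 108*x**3 + 36*x**2.
Integrate each monomial from 0 to 4 using ∫_0^4 c·x^n dx = c·4^(n+1)/(n+1):
  ∫_0^4 u(x)^2 dx = ∫_0^4 (9*x^6 + 18*x^5 + 9*x^4 + 6*x^3 + 6*x^2 + 1) dx. Term by term:
    ∫_0^4 9*x^6 dx = 147456/7;  ∫_0^4 18*x^5 dx = 12288;  ∫_0^4 9*x^4 dx = 9216/5;
    ∫_0^4 6*x^3 dx = 384;  ∫_0^4 6*x^2 dx = 128;  ∫_0^4 1 dx = 4.
  Sum: 147456/7 + 12288 + 9216/5 + 384 + 128 + 4 = 1249932/35.
  ∫_0^4 u'(x)^2 dx = ∫_0^4 (81*x^4 + 108*x^3 + 36*x^2) dx. Term by term:
    ∫_0^4 81*x^4 dx = 82944/5;  ∫_0^4 108*x^3 dx = 6912;  ∫_0^4 36*x^2 dx = 768.
  Sum: 82944/5 + 6912 + 768 = 121344/5.
Adding: ||u||_{H^1}^2 = 1249932/35 + 121344/5 = 419868/7.


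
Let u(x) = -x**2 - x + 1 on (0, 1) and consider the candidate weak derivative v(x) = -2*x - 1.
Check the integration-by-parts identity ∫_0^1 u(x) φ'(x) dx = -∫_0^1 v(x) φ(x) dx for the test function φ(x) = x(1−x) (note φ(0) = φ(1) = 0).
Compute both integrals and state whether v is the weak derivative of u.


LHS = 1/3, RHS = 1/3. Yes, v = u' weakly.

u(x) = -x**2 - x + 1, classical derivative u'(x) = -2*x - 1.
φ(x) = x(1−x), so φ'(x) = 1 - 2*x.
Note φ(0) = φ(1) = 0, so the boundary term u·φ vanishes.
LHS = ∫_0^1 u(x) φ'(x) dx = ∫_0^1 (2*x^3 + x^2 - 3*x + 1) dx. Term by term:
  ∫_0^1 2*x^3 dx = 1/2;  ∫_0^1 x^2 dx = 1/3;  ∫_0^1 -3*x dx = -3/2;
  ∫_0^1 1 dx = 1.
Sum: 1/2 + 1/3 − 3/2 + 1 = 1/3.
So LHS = 1/3.
∫_0^1 v(x) φ(x) dx = ∫_0^1 (2*x^3 - x^2 - x) dx. Term by term:
  ∫_0^1 2*x^3 dx = 1/2;  ∫_0^1 -x^2 dx = -1/3;  ∫_0^1 -x dx = -1/2.
Sum: 1/2 − 1/3 − 1/2 = -1/3.
So RHS = -∫_0^1 v(x) φ(x) dx = 1/3.
LHS = RHS, so the identity holds for this test φ.
Moreover u is smooth here and v(x) = u'(x) = -2*x - 1 pointwise, so the identity holds for every test function. Hence v is the weak derivative of u.


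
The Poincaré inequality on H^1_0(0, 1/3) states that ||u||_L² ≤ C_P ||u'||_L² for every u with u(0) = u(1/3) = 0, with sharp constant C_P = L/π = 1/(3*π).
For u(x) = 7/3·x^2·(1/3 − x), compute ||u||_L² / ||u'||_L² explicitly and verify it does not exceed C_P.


||u||_L² / ||u'||_L² = sqrt(14)/42 < C_P = 1/(3*π).

u(x) = 7/3·x^2·(1/3 − x), so u'(x) = 7*x*(2 - 9*x)/9.
u(x) = 7/3·x^2·(1/3 − x) vanishes at x = 0 and x = 1/3, so u ∈ H^1_0(0, 1/3). Differentiate via the product rule and integrate the resulting polynomials term by term.
  ∫_0^1/3 u² dx = ∫_0^1/3 (49*x^6/9 - 98*x^5/27 + 49*x^4/81) dx. Term by term:
    ∫_0^1/3 49*x^6/9 dx = 7/19683;  ∫_0^1/3 -98*x^5/27 dx = -49/59049;  ∫_0^1/3 49*x^4/81 dx = 49/98415.
  Sum: 7/19683 − 49/59049 + 49/98415 = 7/295245.
  ∫_0^1/3 (u')² dx = ∫_0^1/3 (49*x^4 - 196*x^3/9 + 196*x^2/81) dx. Term by term:
    ∫_0^1/3 49*x^4 dx = 49/1215;  ∫_0^1/3 -196*x^3/9 dx = -49/729;  ∫_0^1/3 196*x^2/81 dx = 196/6561.
  Sum: 49/1215 − 49/729 + 196/6561 = 98/32805.
∫_0^1/3 u² dx = 7/295245, so ||u||_L² = sqrt(35)/1215.
∫_0^1/3 (u')² dx = 98/32805, so ||u'||_L² = 7*sqrt(10)/405.
Ratio ||u||_L² / ||u'||_L² = sqrt(14)/42.
Sharp Poincaré constant on H^1_0(0, 1/3) is C_P = L/π = 1/(3*π), achieved by sin(3*π·x).
A polynomial bump cannot attain the sharp Poincaré constant (only the first sine eigenfunction does), so the ratio is strictly less than C_P, consistent with ||u||_L² ≤ C_P ||u'||_L².
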